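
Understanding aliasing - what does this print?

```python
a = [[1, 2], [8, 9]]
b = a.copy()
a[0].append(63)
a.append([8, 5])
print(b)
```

Key concept: shallow copy with nested lists.
Step by step:
`a = [[1, 2], [8, 9]]` → a = [[1, 2], [8, 9]]
`b = a.copy()` → b = [[1, 2], [8, 9]]
`a[0].append(63)` → a = [[1, 2, 63], [8, 9]]; b = [[1, 2, 63], [8, 9]]
`a.append([8, 5])` → a = [[1, 2, 63], [8, 9], [8, 5]]
`print(b)` → prints [[1, 2, 63], [8, 9]]

Answer: [[1, 2, 63], [8, 9]]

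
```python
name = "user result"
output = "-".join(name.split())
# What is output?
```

Trace:
`name = "user result"` → name = 'user result'
`output = "-".join(name.split())` → output = 'user-result'
So output = 'user-result'

Answer: 'user-result'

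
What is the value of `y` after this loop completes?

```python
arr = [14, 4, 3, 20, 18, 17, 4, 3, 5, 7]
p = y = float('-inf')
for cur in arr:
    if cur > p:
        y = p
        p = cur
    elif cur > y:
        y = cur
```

Second largest (with repeats) in [14, 4, 3, 20, 18, 17, 4, 3, 5, 7]
`y` takes the values: -inf → 4 → 14 → 18

Answer: 18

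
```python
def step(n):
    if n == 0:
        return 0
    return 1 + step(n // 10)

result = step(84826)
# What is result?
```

Count of digits of 84826: 5

Answer: 5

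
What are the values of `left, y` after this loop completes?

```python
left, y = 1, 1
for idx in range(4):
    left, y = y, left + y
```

Fibonacci: after 4 iterations
`left, y` takes the values: (1, 1) → (1, 2) → (2, 3) → (3, 5) → (5, 8)

Answer: 5, 8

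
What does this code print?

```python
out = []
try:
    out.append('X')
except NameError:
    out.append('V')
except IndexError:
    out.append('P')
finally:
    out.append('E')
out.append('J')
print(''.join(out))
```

Execution trace: 'X' (try body, no exception) → 'E' (finally) → 'J' (after the try/except). Output: XEJ

Answer: XEJ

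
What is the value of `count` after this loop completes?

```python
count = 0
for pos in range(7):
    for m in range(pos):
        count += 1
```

Triangle number: 0+1+2+...+6
`count` takes the values: 0 → 1 → 2 → 3 → 4 → 5 → 6 → 7 → 8 → 9 → 10 → 11 → 12 → 13 → 14 → 15 → 16 → 17 → 18 → 19 → 20 → 21

Answer: 21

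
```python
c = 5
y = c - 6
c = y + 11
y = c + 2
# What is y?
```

Trace:
`c = 5` → c = 5
`y = c - 6` → y = -1
`c = y + 11` → c = 10
`y = c + 2` → y = 12
So y = 12

Answer: 12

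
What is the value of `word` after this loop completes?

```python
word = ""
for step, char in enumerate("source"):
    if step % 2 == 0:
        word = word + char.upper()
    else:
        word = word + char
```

Uppercase even positions in 'source'
`word` takes the values: "" → "S" → "So" → "SoU" → "SoUr" → "SoUrC" → "SoUrCe"

Answer: "SoUrCe"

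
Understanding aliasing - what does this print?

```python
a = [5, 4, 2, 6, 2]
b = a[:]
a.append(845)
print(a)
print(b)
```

Key concept: slice [:] creates copy.
Step by step:
`a = [5, 4, 2, 6, 2]` → a = [5, 4, 2, 6, 2]
`b = a[:]` → b = [5, 4, 2, 6, 2]
`a.append(845)` → a = [5, 4, 2, 6, 2, 845]
`print(a)` → prints [5, 4, 2, 6, 2, 845]
`print(b)` → prints [5, 4, 2, 6, 2]

Answer:
[5, 4, 2, 6, 2, 845]
[5, 4, 2, 6, 2]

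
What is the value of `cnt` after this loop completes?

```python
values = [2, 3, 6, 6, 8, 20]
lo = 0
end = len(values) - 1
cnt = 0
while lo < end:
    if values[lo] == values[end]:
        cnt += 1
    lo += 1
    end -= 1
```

Count matching pairs from ends
`cnt` takes the values: 0 → 1

Answer: 1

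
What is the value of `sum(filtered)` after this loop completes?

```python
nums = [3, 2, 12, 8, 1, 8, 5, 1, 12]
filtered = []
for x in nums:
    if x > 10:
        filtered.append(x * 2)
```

Sum of doubled values > 10
`filtered` takes the values: [] → [24] → [24, 24]
So `sum(filtered)` = 48

Answer: 48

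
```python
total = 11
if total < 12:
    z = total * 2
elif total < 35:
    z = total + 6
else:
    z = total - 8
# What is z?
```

Trace:
`total = 11` → total = 11
`if total < 12: ...` → total < 12 is True → z = 22
So z = 22

Answer: 22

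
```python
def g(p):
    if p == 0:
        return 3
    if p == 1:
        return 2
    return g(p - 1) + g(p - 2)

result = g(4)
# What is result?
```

Build up from base cases: g(0)=3, g(1)=2, g(2)=5, g(3)=7, g(4)=12

Answer: 12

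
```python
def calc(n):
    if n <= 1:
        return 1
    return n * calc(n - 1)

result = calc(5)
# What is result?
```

calc(5) = 5 * 4 * 3 * 2 * 1 = 120

Answer: 120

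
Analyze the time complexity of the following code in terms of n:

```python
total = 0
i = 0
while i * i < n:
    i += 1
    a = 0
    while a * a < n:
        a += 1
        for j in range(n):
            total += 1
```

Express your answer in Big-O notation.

Each loop level contributes: √n × √n × n. Multiplying the contributions gives O(n^2).

Answer: O(n^2)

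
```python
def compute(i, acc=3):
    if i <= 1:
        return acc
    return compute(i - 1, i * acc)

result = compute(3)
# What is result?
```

Accumulator trace (n, acc): (3, 3) -> (2, 9) -> (1, 18) -> return 18

Answer: 18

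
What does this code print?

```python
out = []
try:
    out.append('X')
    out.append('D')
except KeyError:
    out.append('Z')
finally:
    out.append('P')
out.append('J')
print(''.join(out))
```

Execution trace: 'X' (try body) → 'D' (try body, no exception) → 'P' (finally) → 'J' (after the try/except). Output: XDPJ

Answer: XDPJ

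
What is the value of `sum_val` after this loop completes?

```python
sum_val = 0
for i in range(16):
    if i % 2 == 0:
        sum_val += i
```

Sum of even numbers 0 to 15
`sum_val` takes the values: 0 → 2 → 6 → 12 → 20 → 30 → 42 → 56

Answer: 56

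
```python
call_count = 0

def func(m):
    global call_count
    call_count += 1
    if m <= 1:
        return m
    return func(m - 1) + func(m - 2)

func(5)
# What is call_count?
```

Calls(m) = 1 + Calls(m-1) + Calls(m-2); Calls(0)=Calls(1)=1. For m=5 this gives 15.

Answer: 15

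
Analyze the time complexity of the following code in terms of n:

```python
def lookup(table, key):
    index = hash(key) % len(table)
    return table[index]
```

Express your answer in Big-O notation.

This is Hash table lookup (average case). Time complexity: O(1).

Answer: O(1)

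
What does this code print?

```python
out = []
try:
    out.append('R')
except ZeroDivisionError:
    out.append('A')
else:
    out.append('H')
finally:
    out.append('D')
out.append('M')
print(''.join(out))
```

Execution trace: 'R' (try body, no exception) → 'H' (else) → 'D' (finally) → 'M' (after the try/except). Output: RHDM

Answer: RHDM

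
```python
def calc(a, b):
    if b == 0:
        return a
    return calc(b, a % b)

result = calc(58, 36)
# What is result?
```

calc(58, 36) -> calc(36, 22) -> calc(22, 14) -> calc(14, 8) -> calc(8, 6) -> calc(6, 2) -> calc(2, 0) -> 2

Answer: 2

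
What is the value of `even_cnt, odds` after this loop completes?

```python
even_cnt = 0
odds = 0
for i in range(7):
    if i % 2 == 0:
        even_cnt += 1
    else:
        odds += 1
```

Count evens and odds in range(7)
`even_cnt, odds` takes the values: (0, 0) → (1, 0) → (1, 1) → (2, 1) → (2, 2) → (3, 2) → (3, 3) → (4, 3)

Answer: 4, 3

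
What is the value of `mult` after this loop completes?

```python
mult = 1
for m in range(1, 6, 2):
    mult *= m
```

Product of 1, 3, 5, ... up to 5
`mult` takes the values: 1 → 3 → 15

Answer: 15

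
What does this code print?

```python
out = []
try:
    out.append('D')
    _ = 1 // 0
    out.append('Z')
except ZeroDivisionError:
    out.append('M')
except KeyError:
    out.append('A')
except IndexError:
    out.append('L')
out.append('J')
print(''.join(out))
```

Execution trace: 'D' (try body) → 'M' (except ZeroDivisionError) → 'J' (after the try/except). Output: DMJ

Answer: DMJ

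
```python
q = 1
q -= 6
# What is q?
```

Trace:
`q = 1` → q = 1
`q -= 6` → q = -5
So q = -5

Answer: -5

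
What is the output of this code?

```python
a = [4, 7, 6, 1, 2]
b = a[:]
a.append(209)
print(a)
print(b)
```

Key concept: slice [:] creates copy.
Step by step:
`a = [4, 7, 6, 1, 2]` → a = [4, 7, 6, 1, 2]
`b = a[:]` → b = [4, 7, 6, 1, 2]
`a.append(209)` → a = [4, 7, 6, 1, 2, 209]
`print(a)` → prints [4, 7, 6, 1, 2, 209]
`print(b)` → prints [4, 7, 6, 1, 2]

Answer:
[4, 7, 6, 1, 2, 209]
[4, 7, 6, 1, 2]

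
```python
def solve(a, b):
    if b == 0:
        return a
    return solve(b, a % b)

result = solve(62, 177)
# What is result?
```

solve(62, 177) -> solve(177, 62) -> solve(62, 53) -> solve(53, 9) -> solve(9, 8) -> solve(8, 1) -> solve(1, 0) -> 1

Answer: 1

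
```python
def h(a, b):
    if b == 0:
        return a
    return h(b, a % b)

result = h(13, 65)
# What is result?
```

h(13, 65) -> h(65, 13) -> h(13, 0) -> 13

Answer: 13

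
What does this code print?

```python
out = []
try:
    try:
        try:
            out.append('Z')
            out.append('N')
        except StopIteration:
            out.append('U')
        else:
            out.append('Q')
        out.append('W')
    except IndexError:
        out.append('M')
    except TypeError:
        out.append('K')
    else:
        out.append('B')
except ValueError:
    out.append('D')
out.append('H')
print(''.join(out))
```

Execution trace: 'Z' (inner try body) → 'N' (inner try body, no exception) → 'Q' (inner else) → 'W' (try body, no exception) → 'B' (else) → 'H' (after the try/except). Output: ZNQWBH

Answer: ZNQWBH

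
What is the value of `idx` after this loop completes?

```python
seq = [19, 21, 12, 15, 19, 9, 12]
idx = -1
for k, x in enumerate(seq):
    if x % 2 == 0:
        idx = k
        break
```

First even number index in [19, 21, 12, 15, 19, 9, 12]
`idx` takes the values: -1 → 2

Answer: 2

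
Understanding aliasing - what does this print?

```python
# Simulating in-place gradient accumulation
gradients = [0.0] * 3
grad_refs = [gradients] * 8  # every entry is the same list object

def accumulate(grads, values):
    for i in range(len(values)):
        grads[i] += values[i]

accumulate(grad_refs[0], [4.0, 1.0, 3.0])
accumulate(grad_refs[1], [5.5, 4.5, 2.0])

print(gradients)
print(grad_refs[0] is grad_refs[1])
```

Key concept: gradient accumulation aliasing.
Step by step:
`gradients = [0.0] * 3` → gradients = [0.0, 0.0, 0.0]
`grad_refs = [gradients] * 8` → grad_refs = [[0.0, 0.0, 0.0], [0.0, 0.0, 0.0], [0.0, 0.0, 0.0], [0.0, 0.0, 0.0], [0.0, 0.0, 0.0], [0.0, 0.0, 0.0], [0.0, 0.0, 0.0], [0.0, 0.0, 0.0]]
`accumulate(grad_refs[0], [4.0, 1.0, 3.0])` → gradients = [4.0, 1.0, 3.0]; grad_refs = [[4.0, 1.0, 3.0], [4.0, 1.0, 3.0], [4.0, 1.0, 3.0], [4.0, 1.0, 3.0], [4.0, 1.0, 3.0], [4.0, 1.0, 3.0], [4.0, 1.0, 3.0], [4.0, 1.0, 3.0]]
`accumulate(grad_refs[1], [5.5, 4.5, 2.0])` → gradients = [9.5, 5.5, 5.0]; grad_refs = [[9.5, 5.5, 5.0], [9.5, 5.5, 5.0], [9.5, 5.5, 5.0], [9.5, 5.5, 5.0], [9.5, 5.5, 5.0], [9.5, 5.5, 5.0], [9.5, 5.5, 5.0], [9.5, 5.5, 5.0]]
`print(gradients)` → prints [9.5, 5.5, 5.0]
`print(grad_refs[0] is grad_refs[1])` → prints True

Answer:
[9.5, 5.5, 5.0]
True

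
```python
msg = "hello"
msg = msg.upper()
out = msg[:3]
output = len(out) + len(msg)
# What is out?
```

Trace:
`msg = "hello"` → msg = 'hello'
`msg = msg.upper()` → msg = 'HELLO'
`out = msg[:3]` → out = 'HEL'
`output = len(out) + len(msg)` → output = 8
So out = 'HEL'

Answer: 'HEL'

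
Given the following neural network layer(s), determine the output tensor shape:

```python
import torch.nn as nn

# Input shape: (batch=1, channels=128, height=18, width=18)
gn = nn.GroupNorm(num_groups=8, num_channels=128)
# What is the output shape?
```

Input: (1, 128, 18, 18) -> Output: (1, 128, 18, 18)

Answer: (1, 128, 18, 18)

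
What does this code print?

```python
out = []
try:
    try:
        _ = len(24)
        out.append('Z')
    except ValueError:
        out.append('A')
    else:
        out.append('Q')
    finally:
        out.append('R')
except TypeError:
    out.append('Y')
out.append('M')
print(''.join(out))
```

Execution trace: 'R' (finally) → 'Y' (outer except TypeError) → 'M' (after the try/except). Output: RYM

Answer: RYM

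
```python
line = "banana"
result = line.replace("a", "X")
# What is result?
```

Trace:
`line = "banana"` → line = 'banana'
`result = line.replace("a", "X")` → result = 'bXnXnX'
So result = 'bXnXnX'

Answer: 'bXnXnX'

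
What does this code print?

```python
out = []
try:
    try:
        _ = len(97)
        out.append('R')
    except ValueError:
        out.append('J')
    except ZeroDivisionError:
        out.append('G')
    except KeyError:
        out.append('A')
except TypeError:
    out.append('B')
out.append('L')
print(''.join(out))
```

Execution trace: 'B' (outer except TypeError) → 'L' (after the try/except). Output: BL

Answer: BL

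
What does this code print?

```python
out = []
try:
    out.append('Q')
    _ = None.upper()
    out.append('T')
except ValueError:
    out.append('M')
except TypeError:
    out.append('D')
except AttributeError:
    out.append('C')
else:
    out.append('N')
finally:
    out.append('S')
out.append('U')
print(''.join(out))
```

Execution trace: 'Q' (try body) → 'C' (except AttributeError) → 'S' (finally) → 'U' (after the try/except). Output: QCSU

Answer: QCSU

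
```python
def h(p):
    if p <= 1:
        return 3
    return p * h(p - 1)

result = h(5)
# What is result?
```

h(5) = 5 * 4 * 3 * 2 * 3 = 360

Answer: 360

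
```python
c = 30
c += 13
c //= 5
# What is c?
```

Trace:
`c = 30` → c = 30
`c += 13` → c = 43
`c //= 5` → c = 8
So c = 8

Answer: 8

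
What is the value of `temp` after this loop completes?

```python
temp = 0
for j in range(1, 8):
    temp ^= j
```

XOR of 1 to 7
`temp` takes the values: 0 → 1 → 3 → 0 → 4 → 1 → 7 → 0

Answer: 0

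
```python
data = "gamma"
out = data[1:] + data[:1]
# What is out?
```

Trace:
`data = "gamma"` → data = 'gamma'
`out = data[1:] + data[:1]` → out = 'ammag'
So out = 'ammag'

Answer: 'ammag'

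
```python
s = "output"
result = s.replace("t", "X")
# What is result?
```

Trace:
`s = "output"` → s = 'output'
`result = s.replace("t", "X")` → result = 'ouXpuX'
So result = 'ouXpuX'

Answer: 'ouXpuX'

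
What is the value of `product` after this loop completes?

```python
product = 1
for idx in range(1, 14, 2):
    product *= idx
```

Product of 1, 3, 5, ... up to 13
`product` takes the values: 1 → 3 → 15 → 105 → 945 → 10395 → 135135

Answer: 135135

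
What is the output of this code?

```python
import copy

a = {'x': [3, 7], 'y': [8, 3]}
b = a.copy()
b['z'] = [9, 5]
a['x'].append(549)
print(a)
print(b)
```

Key concept: shallow copy of dict with mutable values.
Step by step:
`a = {'x': [3, 7], 'y': [8, 3]}` → a = {'x': [3, 7], 'y': [8, 3]}
`b = a.copy()` → b = {'x': [3, 7], 'y': [8, 3]}
`b['z'] = [9, 5]` → b = {'x': [3, 7], 'y': [8, 3], 'z': [9, 5]}
`a['x'].append(549)` → a = {'x': [3, 7, 549], 'y': [8, 3]}; b = {'x': [3, 7, 549], 'y': [8, 3], 'z': [9, 5]}
`print(a)` → prints {'x': [3, 7, 549], 'y': [8, 3]}
`print(b)` → prints {'x': [3, 7, 549], 'y': [8, 3], 'z': [9, 5]}

Answer:
{'x': [3, 7, 549], 'y': [8, 3]}
{'x': [3, 7, 549], 'y': [8, 3], 'z': [9, 5]}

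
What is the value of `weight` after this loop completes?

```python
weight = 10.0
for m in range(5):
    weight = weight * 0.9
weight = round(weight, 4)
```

Exponential decay: 10.0 * 0.9^5
`weight` takes the values: 10.0 → 9.0 → 8.1 → 7.29 → 6.561 → 5.9049

Answer: 5.9049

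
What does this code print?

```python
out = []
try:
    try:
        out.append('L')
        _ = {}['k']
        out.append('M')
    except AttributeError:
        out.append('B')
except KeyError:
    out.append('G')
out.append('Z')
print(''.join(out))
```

Execution trace: 'L' (try body) → 'G' (outer except KeyError) → 'Z' (after the try/except). Output: LGZ

Answer: LGZ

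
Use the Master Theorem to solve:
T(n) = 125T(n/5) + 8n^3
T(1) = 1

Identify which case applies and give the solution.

a=125, b=5, f(n)=8n^3. log_5(125) = 3. Since c=3 = 3, Case 2 applies: T(n) = Θ(n^log_b(a) · log n) = O(n^3 log n).

Answer: O(n^3 log n) - Case 2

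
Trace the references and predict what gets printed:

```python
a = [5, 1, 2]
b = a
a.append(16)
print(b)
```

Key concept: basic list aliasing.
Step by step:
`a = [5, 1, 2]` → a = [5, 1, 2]
`b = a` → b = [5, 1, 2] (same object as a)
`a.append(16)` → a = [5, 1, 2, 16] (same object as b); b = [5, 1, 2, 16] (same object as a)
`print(b)` → prints [5, 1, 2, 16]

Answer: [5, 1, 2, 16]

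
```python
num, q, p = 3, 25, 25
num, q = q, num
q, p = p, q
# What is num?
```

Trace:
`num, q, p = 3, 25, 25` → num = 3; q = 25; p = 25
`num, q = q, num` → num = 25; q = 3
`q, p = p, q` → q = 25; p = 3
So num = 25

Answer: 25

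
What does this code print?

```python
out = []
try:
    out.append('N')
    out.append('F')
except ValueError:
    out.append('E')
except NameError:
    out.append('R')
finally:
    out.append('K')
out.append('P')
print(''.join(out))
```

Execution trace: 'N' (try body) → 'F' (try body, no exception) → 'K' (finally) → 'P' (after the try/except). Output: NFKP

Answer: NFKP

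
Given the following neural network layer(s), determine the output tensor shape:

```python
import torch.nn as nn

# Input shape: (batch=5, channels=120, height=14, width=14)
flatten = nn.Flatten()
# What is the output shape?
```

Input: (5, 120, 14, 14) -> Output: (5, 23520)

Answer: (5, 23520)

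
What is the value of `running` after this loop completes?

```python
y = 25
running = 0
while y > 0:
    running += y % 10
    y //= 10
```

Sum digits of 25
`running` takes the values: 0 → 5 → 7

Answer: 7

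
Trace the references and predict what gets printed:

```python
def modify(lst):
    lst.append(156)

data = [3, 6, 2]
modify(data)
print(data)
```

Key concept: function modifies passed list.
Step by step:
`data = [3, 6, 2]` → data = [3, 6, 2]
`modify(data)` → data = [3, 6, 2, 156]
`print(data)` → prints [3, 6, 2, 156]

Answer: [3, 6, 2, 156]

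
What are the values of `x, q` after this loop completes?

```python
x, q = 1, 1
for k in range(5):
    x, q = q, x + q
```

Fibonacci: after 5 iterations
`x, q` takes the values: (1, 1) → (1, 2) → (2, 3) → (3, 5) → (5, 8) → (8, 13)

Answer: 8, 13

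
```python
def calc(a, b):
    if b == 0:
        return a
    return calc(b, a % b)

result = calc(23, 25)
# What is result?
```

calc(23, 25) -> calc(25, 23) -> calc(23, 2) -> calc(2, 1) -> calc(1, 0) -> 1

Answer: 1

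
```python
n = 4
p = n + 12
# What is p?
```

Trace:
`n = 4` → n = 4
`p = n + 12` → p = 16
So p = 16

Answer: 16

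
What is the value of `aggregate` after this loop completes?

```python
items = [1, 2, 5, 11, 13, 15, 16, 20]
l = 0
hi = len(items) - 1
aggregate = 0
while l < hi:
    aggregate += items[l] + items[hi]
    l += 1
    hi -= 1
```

Sum of pairs from ends
`aggregate` takes the values: 0 → 21 → 39 → 59 → 83

Answer: 83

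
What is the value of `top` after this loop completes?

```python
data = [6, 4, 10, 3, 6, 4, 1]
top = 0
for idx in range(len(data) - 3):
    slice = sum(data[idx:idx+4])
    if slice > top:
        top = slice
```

Max sum of 4-element window in [6, 4, 10, 3, 6, 4, 1]
`top` takes the values: 0 → 23

Answer: 23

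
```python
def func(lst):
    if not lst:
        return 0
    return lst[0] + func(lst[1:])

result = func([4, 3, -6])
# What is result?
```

4 + 3 + (-6) + 0 = 1

Answer: 1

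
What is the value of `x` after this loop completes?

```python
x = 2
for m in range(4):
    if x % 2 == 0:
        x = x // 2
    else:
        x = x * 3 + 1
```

Collatz-style transformation from 2
`x` takes the values: 2 → 1 → 4 → 2 → 1

Answer: 1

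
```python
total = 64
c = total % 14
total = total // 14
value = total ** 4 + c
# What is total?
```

Trace:
`total = 64` → total = 64
`c = total % 14` → c = 8
`total = total // 14` → total = 4
`value = total ** 4 + c` → value = 264
So total = 4

Answer: 4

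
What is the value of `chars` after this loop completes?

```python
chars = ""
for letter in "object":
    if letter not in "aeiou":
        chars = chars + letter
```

Remove vowels from 'object'
`chars` takes the values: "" → "b" → "bj" → "bjc" → "bjct"

Answer: "bjct"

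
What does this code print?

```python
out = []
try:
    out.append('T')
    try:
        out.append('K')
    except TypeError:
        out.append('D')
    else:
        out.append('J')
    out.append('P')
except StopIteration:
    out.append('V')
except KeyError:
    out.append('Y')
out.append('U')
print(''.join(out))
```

Execution trace: 'T' (try body) → 'K' (inner try body, no exception) → 'J' (inner else) → 'P' (try body, no exception) → 'U' (after the try/except). Output: TKJPU

Answer: TKJPU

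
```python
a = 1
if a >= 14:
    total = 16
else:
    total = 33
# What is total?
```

Trace:
`a = 1` → a = 1
`if a >= 14: ...` → a >= 14 is False, take else branch → total = 33
So total = 33

Answer: 33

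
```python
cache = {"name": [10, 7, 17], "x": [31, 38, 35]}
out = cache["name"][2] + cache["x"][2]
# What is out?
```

Trace:
`cache = {"name": [10, 7, 17], "x": [31, 38, 35]}` → cache = {'name': [10, 7, 17], 'x': [31, 38, 35]}
`out = cache["name"][2] + cache["x"][2]` → out = 52
So out = 52

Answer: 52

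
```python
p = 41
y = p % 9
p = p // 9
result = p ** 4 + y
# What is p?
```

Trace:
`p = 41` → p = 41
`y = p % 9` → y = 5
`p = p // 9` → p = 4
`result = p ** 4 + y` → result = 261
So p = 4

Answer: 4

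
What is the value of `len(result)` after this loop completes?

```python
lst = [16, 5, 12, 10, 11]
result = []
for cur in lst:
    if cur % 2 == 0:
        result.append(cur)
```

Count even numbers in [16, 5, 12, 10, 11]
`result` takes the values: [] → [16] → [16, 12] → [16, 12, 10]
So `len(result)` = 3

Answer: 3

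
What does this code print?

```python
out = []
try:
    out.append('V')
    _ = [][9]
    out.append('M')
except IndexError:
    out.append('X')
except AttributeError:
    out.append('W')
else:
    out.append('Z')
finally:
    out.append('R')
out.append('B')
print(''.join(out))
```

Execution trace: 'V' (try body) → 'X' (except IndexError) → 'R' (finally) → 'B' (after the try/except). Output: VXRB

Answer: VXRB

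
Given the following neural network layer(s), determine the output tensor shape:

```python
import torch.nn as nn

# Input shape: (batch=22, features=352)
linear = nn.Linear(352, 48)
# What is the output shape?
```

Input: (22, 352) -> Output: (22, 48)

Answer: (22, 48)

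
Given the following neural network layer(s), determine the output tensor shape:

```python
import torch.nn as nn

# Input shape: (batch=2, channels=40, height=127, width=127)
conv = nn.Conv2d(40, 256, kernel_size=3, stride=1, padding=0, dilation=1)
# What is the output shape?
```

Input: (2, 40, 127, 127) -> Output: (2, 256, 125, 125)

Answer: (2, 256, 125, 125)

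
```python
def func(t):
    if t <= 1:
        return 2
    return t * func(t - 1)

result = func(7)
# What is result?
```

func(7) = 7 * 6 * 5 * 4 * 3 * 2 * 2 = 10080

Answer: 10080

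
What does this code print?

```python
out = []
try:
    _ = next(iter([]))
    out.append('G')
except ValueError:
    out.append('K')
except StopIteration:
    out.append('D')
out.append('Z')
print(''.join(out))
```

Execution trace: 'D' (except StopIteration) → 'Z' (after the try/except). Output: DZ

Answer: DZ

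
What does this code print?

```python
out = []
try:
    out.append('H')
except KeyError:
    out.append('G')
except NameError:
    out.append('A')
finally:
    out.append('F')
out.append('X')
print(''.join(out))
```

Execution trace: 'H' (try body, no exception) → 'F' (finally) → 'X' (after the try/except). Output: HFX

Answer: HFX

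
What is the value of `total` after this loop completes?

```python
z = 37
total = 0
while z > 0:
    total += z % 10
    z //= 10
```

Sum digits of 37
`total` takes the values: 0 → 7 → 10

Answer: 10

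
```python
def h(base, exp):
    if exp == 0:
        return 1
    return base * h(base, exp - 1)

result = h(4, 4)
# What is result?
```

h(4, 4) = 4 * 4 * 4 * 4 = 256

Answer: 256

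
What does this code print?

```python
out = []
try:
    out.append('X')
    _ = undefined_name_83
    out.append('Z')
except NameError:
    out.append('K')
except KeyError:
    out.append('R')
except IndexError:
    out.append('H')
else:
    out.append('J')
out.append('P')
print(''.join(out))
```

Execution trace: 'X' (try body) → 'K' (except NameError) → 'P' (after the try/except). Output: XKP

Answer: XKP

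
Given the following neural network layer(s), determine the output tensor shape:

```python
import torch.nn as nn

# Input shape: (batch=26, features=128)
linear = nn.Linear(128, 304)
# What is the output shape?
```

Input: (26, 128) -> Output: (26, 304)

Answer: (26, 304)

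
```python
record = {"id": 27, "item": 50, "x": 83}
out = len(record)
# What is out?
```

Trace:
`record = {"id": 27, "item": 50, "x": 83}` → record = {'id': 27, 'item': 50, 'x': 83}
`out = len(record)` → out = 3
So out = 3

Answer: 3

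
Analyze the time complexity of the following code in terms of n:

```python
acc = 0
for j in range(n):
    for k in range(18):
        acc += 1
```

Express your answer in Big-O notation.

Each loop level contributes: n × 1. Multiplying the contributions gives O(n).

Answer: O(n)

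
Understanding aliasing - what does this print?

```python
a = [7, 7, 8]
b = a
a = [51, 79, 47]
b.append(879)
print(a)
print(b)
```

Key concept: rebinding vs mutation: a is rebound to a new list, b still points at the original.
Step by step:
`a = [7, 7, 8]` → a = [7, 7, 8]
`b = a` → b = [7, 7, 8] (same object as a)
`a = [51, 79, 47]` → a = [51, 79, 47]
`b.append(879)` → b = [7, 7, 8, 879]
`print(a)` → prints [51, 79, 47]
`print(b)` → prints [7, 7, 8, 879]

Answer:
[51, 79, 47]
[7, 7, 8, 879]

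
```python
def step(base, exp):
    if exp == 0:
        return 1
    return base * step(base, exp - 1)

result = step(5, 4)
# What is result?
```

step(5, 4) = 5 * 5 * 5 * 5 = 625

Answer: 625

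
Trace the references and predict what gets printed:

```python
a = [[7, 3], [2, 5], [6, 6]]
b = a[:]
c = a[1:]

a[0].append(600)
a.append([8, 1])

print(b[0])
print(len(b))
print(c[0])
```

Key concept: slice with nested mutation.
Step by step:
`a = [[7, 3], [2, 5], [6, 6]]` → a = [[7, 3], [2, 5], [6, 6]]
`b = a[:]` → b = [[7, 3], [2, 5], [6, 6]]
`c = a[1:]` → c = [[2, 5], [6, 6]]
`a[0].append(600)` → a = [[7, 3, 600], [2, 5], [6, 6]]; b = [[7, 3, 600], [2, 5], [6, 6]]
`a.append([8, 1])` → a = [[7, 3, 600], [2, 5], [6, 6], [8, 1]]
`print(b[0])` → prints [7, 3, 600]
`print(len(b))` → prints 3
`print(c[0])` → prints [2, 5]

Answer:
[7, 3, 600]
3
[2, 5]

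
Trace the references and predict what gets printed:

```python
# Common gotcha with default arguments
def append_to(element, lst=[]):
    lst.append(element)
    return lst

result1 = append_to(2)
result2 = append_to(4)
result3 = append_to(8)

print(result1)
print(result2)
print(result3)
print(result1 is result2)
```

Key concept: mutable default argument gotcha.
Step by step:
`result1 = append_to(2)` → result1 = [2]
`result2 = append_to(4)` → result1 = [2, 4] (same object as result2); result2 = [2, 4] (same object as result1)
`result3 = append_to(8)` → result1 = [2, 4, 8] (same object as result2, result3); result2 = [2, 4, 8] (same object as result1, result3); result3 = [2, 4, 8] (same object as result1, result2)
`print(result1)` → prints [2, 4, 8]
`print(result2)` → prints [2, 4, 8]
`print(result3)` → prints [2, 4, 8]
`print(result1 is result2)` → prints True

Answer:
[2, 4, 8]
[2, 4, 8]
[2, 4, 8]
True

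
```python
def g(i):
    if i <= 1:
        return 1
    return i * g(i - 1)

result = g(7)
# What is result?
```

g(7) = 7 * 6 * 5 * 4 * 3 * 2 * 1 = 5040

Answer: 5040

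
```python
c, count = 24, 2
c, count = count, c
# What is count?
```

Trace:
`c, count = 24, 2` → c = 24; count = 2
`c, count = count, c` → c = 2; count = 24
So count = 24

Answer: 24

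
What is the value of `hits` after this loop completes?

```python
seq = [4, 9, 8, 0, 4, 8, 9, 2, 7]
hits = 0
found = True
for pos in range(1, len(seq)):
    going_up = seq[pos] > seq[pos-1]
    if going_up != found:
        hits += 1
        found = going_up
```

Count direction changes in [4, 9, 8, 0, 4, 8, 9, 2, 7]
`hits` takes the values: 0 → 1 → 2 → 3 → 4

Answer: 4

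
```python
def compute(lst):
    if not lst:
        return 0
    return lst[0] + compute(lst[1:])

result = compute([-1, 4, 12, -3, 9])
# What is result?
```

(-1) + 4 + 12 + (-3) + 9 + 0 = 21

Answer: 21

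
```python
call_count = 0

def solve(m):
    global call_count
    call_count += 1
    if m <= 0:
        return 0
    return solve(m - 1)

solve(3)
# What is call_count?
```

Linear recursion stepping by 1: 4 calls from m=3 down to ≤0.

Answer: 4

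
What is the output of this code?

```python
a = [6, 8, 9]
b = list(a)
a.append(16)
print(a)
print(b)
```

Key concept: list() constructor creates copy.
Step by step:
`a = [6, 8, 9]` → a = [6, 8, 9]
`b = list(a)` → b = [6, 8, 9]
`a.append(16)` → a = [6, 8, 9, 16]
`print(a)` → prints [6, 8, 9, 16]
`print(b)` → prints [6, 8, 9]

Answer:
[6, 8, 9, 16]
[6, 8, 9]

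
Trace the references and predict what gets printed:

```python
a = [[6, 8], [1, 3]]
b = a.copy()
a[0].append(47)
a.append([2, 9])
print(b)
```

Key concept: shallow copy with nested lists.
Step by step:
`a = [[6, 8], [1, 3]]` → a = [[6, 8], [1, 3]]
`b = a.copy()` → b = [[6, 8], [1, 3]]
`a[0].append(47)` → a = [[6, 8, 47], [1, 3]]; b = [[6, 8, 47], [1, 3]]
`a.append([2, 9])` → a = [[6, 8, 47], [1, 3], [2, 9]]
`print(b)` → prints [[6, 8, 47], [1, 3]]

Answer: [[6, 8, 47], [1, 3]]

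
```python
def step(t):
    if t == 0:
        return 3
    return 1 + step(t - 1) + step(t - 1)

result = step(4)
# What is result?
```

step(t) = 1 + 2·step(t-1), step(0)=3. Closed form: (3+1)·2^4 - 1 = 63.

Answer: 63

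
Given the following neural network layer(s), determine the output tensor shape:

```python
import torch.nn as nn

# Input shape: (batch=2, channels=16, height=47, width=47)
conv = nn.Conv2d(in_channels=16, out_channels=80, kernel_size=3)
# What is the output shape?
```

Input: (2, 16, 47, 47) -> Output: (2, 80, 45, 45)

Answer: (2, 80, 45, 45)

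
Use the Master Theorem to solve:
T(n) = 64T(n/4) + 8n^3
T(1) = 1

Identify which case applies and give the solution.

a=64, b=4, f(n)=8n^3. log_4(64) = 3. Since c=3 = 3, Case 2 applies: T(n) = Θ(n^log_b(a) · log n) = O(n^3 log n).

Answer: O(n^3 log n) - Case 2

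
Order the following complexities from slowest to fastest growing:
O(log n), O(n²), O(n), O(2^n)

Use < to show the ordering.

Ordered by growth rate: O(log n) < O(n) < O(n²) < O(2^n)

Answer: O(log n) < O(n) < O(n²) < O(2^n)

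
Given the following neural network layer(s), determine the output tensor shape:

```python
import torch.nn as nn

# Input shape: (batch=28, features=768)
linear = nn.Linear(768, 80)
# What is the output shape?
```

Input: (28, 768) -> Output: (28, 80)

Answer: (28, 80)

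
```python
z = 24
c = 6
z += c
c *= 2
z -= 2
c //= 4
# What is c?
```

Trace:
`z = 24` → z = 24
`c = 6` → c = 6
`z += c` → z = 30
`c *= 2` → c = 12
`z -= 2` → z = 28
`c //= 4` → c = 3
So c = 3

Answer: 3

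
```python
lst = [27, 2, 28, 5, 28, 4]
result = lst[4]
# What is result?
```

Trace:
`lst = [27, 2, 28, 5, 28, 4]` → lst = [27, 2, 28, 5, 28, 4]
`result = lst[4]` → result = 28
So result = 28

Answer: 28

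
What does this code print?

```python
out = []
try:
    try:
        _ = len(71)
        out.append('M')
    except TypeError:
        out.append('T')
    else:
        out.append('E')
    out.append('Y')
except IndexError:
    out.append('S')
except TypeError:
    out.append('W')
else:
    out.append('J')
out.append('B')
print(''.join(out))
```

Execution trace: 'T' (inner except TypeError) → 'Y' (try body, no exception) → 'J' (else) → 'B' (after the try/except). Output: TYJB

Answer: TYJB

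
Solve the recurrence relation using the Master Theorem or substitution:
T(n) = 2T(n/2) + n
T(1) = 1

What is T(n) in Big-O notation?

By Master Theorem: a=2, b=2, f(n)=n. Since log_2(2) = 1 and f(n) = Θ(n^1), Case 2 applies. T(n) = O(n log n).

Answer: O(n log n)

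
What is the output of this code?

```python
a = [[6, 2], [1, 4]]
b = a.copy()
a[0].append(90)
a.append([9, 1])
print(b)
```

Key concept: shallow copy with nested lists.
Step by step:
`a = [[6, 2], [1, 4]]` → a = [[6, 2], [1, 4]]
`b = a.copy()` → b = [[6, 2], [1, 4]]
`a[0].append(90)` → a = [[6, 2, 90], [1, 4]]; b = [[6, 2, 90], [1, 4]]
`a.append([9, 1])` → a = [[6, 2, 90], [1, 4], [9, 1]]
`print(b)` → prints [[6, 2, 90], [1, 4]]

Answer: [[6, 2, 90], [1, 4]]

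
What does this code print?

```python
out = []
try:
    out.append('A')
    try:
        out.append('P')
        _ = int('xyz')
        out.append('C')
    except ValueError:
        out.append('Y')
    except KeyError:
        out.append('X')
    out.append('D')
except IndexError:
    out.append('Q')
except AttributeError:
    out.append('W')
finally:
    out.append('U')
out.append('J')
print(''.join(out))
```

Execution trace: 'A' (try body) → 'P' (inner try body) → 'Y' (inner except ValueError) → 'D' (try body, no exception) → 'U' (finally) → 'J' (after the try/except). Output: APYDUJ

Answer: APYDUJ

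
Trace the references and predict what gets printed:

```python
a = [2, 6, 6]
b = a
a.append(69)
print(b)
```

Key concept: basic list aliasing.
Step by step:
`a = [2, 6, 6]` → a = [2, 6, 6]
`b = a` → b = [2, 6, 6] (same object as a)
`a.append(69)` → a = [2, 6, 6, 69] (same object as b); b = [2, 6, 6, 69] (same object as a)
`print(b)` → prints [2, 6, 6, 69]

Answer: [2, 6, 6, 69]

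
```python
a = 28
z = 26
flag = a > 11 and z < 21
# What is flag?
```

Trace:
`a = 28` → a = 28
`z = 26` → z = 26
`flag = a > 11 and z < 21` → flag = False
So flag = False

Answer: False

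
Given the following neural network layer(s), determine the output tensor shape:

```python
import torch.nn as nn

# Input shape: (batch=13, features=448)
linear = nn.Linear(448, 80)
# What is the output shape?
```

Input: (13, 448) -> Output: (13, 80)

Answer: (13, 80)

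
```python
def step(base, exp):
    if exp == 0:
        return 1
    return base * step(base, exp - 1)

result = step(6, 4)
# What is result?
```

step(6, 4) = 6 * 6 * 6 * 6 = 1296

Answer: 1296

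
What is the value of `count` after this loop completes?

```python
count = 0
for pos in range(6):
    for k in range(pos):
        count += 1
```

Triangle number: 0+1+2+...+5
`count` takes the values: 0 → 1 → 2 → 3 → 4 → 5 → 6 → 7 → 8 → 9 → 10 → 11 → 12 → 13 → 14 → 15

Answer: 15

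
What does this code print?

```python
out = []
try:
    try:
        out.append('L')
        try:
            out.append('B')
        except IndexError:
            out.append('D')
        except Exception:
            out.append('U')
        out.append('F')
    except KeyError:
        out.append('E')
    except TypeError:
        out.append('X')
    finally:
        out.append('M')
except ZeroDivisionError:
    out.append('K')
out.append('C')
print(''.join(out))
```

Execution trace: 'L' (try body) → 'B' (inner try body, no exception) → 'F' (try body, no exception) → 'M' (finally) → 'C' (after the try/except). Output: LBFMC

Answer: LBFMC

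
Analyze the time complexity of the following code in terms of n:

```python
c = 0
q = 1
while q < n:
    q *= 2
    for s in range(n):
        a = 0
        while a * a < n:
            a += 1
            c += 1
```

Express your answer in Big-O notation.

Each loop level contributes: log n × n × √n. Multiplying the contributions gives O(n√n log n).

Answer: O(n√n log n)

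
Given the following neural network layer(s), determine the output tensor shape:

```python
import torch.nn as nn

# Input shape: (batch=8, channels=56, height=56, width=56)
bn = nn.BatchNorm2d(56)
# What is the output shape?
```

Input: (8, 56, 56, 56) -> Output: (8, 56, 56, 56)

Answer: (8, 56, 56, 56)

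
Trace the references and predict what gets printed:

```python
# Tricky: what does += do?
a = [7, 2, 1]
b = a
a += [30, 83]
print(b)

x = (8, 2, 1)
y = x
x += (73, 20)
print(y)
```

Key concept: += behavior differs for mutable vs immutable.
Step by step:
`a = [7, 2, 1]` → a = [7, 2, 1]
`b = a` → b = [7, 2, 1] (same object as a)
`a += [30, 83]` → a = [7, 2, 1, 30, 83] (same object as b); b = [7, 2, 1, 30, 83] (same object as a)
`print(b)` → prints [7, 2, 1, 30, 83]
`x = (8, 2, 1)` → x = (8, 2, 1)
`y = x` → y = (8, 2, 1)
`x += (73, 20)` → x = (8, 2, 1, 73, 20)
`print(y)` → prints (8, 2, 1)

Answer:
[7, 2, 1, 30, 83]
(8, 2, 1)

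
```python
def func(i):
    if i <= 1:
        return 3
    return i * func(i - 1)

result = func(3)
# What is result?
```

func(3) = 3 * 2 * 3 = 18

Answer: 18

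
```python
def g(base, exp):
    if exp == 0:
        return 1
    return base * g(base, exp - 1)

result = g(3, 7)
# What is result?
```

g(3, 7) = 3 * 3 * 3 * 3 * 3 * 3 * 3 = 2187

Answer: 2187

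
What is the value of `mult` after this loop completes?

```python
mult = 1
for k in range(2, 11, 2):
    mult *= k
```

Product of even numbers 2 to 10
`mult` takes the values: 1 → 2 → 8 → 48 → 384 → 3840

Answer: 3840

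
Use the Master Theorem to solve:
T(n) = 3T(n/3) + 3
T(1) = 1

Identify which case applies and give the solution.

a=3, b=3, f(n)=3. log_3(3) = 1. Since c=0 < 1, Case 1 applies: T(n) = Θ(n^log_b(a)) = O(n).

Answer: O(n) - Case 1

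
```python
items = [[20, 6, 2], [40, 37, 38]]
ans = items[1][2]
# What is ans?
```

Trace:
`items = [[20, 6, 2], [40, 37, 38]]` → items = [[20, 6, 2], [40, 37, 38]]
`ans = items[1][2]` → ans = 38
So ans = 38

Answer: 38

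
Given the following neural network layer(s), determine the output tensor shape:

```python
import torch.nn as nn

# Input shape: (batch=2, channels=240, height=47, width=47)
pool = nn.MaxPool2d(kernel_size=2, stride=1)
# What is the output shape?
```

Input: (2, 240, 47, 47) -> Output: (2, 240, 46, 46)

Answer: (2, 240, 46, 46)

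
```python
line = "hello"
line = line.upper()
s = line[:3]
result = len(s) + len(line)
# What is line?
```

Trace:
`line = "hello"` → line = 'hello'
`line = line.upper()` → line = 'HELLO'
`s = line[:3]` → s = 'HEL'
`result = len(s) + len(line)` → result = 8
So line = 'HELLO'

Answer: 'HELLO'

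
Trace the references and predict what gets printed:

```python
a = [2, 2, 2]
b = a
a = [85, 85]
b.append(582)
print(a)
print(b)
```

Key concept: rebinding vs mutation: a is rebound to a new list, b still points at the original.
Step by step:
`a = [2, 2, 2]` → a = [2, 2, 2]
`b = a` → b = [2, 2, 2] (same object as a)
`a = [85, 85]` → a = [85, 85]
`b.append(582)` → b = [2, 2, 2, 582]
`print(a)` → prints [85, 85]
`print(b)` → prints [2, 2, 2, 582]

Answer:
[85, 85]
[2, 2, 2, 582]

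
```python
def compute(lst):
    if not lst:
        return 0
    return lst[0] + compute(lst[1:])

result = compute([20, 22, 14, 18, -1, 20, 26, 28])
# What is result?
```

20 + 22 + 14 + 18 + (-1) + 20 + 26 + 28 + 0 = 147

Answer: 147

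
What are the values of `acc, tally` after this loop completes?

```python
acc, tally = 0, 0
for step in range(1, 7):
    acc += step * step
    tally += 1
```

Sum of squares and count
`acc, tally` takes the values: (0, 0) → (1, 0) → (1, 1) → (5, 1) → (5, 2) → (14, 2) → (14, 3) → (30, 3) → (30, 4) → (55, 4) → (55, 5) → (91, 5) → (91, 6)

Answer: 91, 6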